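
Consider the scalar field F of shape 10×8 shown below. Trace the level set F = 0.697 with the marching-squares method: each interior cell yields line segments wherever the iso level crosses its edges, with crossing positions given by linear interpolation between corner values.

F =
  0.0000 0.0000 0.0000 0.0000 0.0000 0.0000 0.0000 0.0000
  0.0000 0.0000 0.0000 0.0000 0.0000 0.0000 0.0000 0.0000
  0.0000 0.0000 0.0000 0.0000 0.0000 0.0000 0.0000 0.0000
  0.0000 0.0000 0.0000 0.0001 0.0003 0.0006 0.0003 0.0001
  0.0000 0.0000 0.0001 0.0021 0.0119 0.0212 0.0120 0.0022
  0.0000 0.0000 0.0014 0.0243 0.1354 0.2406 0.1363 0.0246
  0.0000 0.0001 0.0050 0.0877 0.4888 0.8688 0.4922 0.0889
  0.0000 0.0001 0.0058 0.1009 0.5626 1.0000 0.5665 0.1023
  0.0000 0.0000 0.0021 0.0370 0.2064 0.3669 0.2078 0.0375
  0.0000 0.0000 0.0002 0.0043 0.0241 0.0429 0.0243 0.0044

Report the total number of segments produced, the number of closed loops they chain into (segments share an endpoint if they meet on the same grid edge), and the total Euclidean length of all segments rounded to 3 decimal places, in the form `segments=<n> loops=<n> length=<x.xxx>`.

cell (5,4): code 0100 → (5.727,5.000)–(6.000,4.548)
cell (5,5): code 1000 → (6.000,5.456)–(5.727,5.000)
cell (6,4): code 0110 → (6.000,4.548)–(7.000,4.307)
cell (6,5): code 1001 → (7.000,5.699)–(6.000,5.456)
cell (7,4): code 0010 → (7.000,4.307)–(7.479,5.000)
cell (7,5): code 0001 → (7.479,5.000)–(7.000,5.699)
total: 6 segments, chained into 1 closed loop(s), length Σ = 4.806951

segments=6 loops=1 length=4.807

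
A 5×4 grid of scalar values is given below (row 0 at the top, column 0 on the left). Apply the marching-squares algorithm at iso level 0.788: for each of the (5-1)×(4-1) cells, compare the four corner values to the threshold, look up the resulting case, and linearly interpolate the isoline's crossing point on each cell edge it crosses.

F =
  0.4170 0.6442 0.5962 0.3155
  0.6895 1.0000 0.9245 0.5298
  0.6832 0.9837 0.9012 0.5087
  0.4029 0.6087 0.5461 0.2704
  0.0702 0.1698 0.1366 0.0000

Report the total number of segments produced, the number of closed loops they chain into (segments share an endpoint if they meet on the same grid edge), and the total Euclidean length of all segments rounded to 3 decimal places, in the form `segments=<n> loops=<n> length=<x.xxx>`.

segments=8 loops=1 length=6.750

cell (0,0): code 0100 → (0.404,1.000)–(1.000,0.317)
cell (0,1): code 1100 → (0.584,2.000)–(0.404,1.000)
cell (0,2): code 1000 → (1.000,2.346)–(0.584,2.000)
cell (1,0): code 0110 → (1.000,0.317)–(2.000,0.349)
cell (1,2): code 1001 → (2.000,2.288)–(1.000,2.346)
cell (2,0): code 0010 → (2.000,0.349)–(2.522,1.000)
cell (2,1): code 0011 → (2.522,1.000)–(2.319,2.000)
cell (2,2): code 0001 → (2.319,2.000)–(2.000,2.288)
total: 8 segments, chained into 1 closed loop(s), length Σ = 6.750079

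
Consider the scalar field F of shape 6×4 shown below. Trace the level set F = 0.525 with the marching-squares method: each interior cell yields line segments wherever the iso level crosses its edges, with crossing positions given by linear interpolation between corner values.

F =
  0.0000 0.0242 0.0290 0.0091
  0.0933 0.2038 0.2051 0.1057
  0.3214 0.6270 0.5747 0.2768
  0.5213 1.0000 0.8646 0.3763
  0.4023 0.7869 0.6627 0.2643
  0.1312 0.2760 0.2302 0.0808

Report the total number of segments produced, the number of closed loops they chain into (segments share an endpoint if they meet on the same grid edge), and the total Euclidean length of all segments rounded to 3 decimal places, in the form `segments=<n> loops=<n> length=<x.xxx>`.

cell (1,0): code 0100 → (1.759,1.000)–(2.000,0.666)
cell (1,1): code 1100 → (1.866,2.000)–(1.759,1.000)
cell (1,2): code 1000 → (2.000,2.167)–(1.866,2.000)
cell (2,0): code 0110 → (2.000,0.666)–(3.000,0.008)
cell (2,2): code 1001 → (3.000,2.695)–(2.000,2.167)
cell (3,0): code 0110 → (3.000,0.008)–(4.000,0.319)
cell (3,2): code 1001 → (4.000,2.346)–(3.000,2.695)
cell (4,0): code 0010 → (4.000,0.319)–(4.513,1.000)
cell (4,1): code 0011 → (4.513,1.000)–(4.318,2.000)
cell (4,2): code 0001 → (4.318,2.000)–(4.000,2.346)
total: 10 segments, chained into 1 closed loop(s), length Σ = 8.407836

segments=10 loops=1 length=8.408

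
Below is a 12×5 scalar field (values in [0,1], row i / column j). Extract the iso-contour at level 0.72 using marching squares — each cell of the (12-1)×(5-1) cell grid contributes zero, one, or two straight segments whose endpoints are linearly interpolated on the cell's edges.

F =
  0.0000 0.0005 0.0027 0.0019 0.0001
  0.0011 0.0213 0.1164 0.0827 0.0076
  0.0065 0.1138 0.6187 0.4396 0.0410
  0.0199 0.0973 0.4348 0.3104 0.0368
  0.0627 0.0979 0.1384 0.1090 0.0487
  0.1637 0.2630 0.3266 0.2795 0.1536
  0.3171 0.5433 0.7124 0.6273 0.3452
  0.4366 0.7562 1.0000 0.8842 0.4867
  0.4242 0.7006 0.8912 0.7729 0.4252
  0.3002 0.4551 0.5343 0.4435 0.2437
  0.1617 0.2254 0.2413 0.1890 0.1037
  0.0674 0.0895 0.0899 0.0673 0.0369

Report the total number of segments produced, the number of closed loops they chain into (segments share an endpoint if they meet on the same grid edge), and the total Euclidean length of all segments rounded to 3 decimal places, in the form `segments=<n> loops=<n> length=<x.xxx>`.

segments=10 loops=1 length=7.650

cell (6,0): code 0100 → (6.830,1.000)–(7.000,0.887)
cell (6,1): code 1100 → (6.026,2.000)–(6.830,1.000)
cell (6,2): code 1100 → (6.361,3.000)–(6.026,2.000)
cell (6,3): code 1000 → (7.000,3.413)–(6.361,3.000)
cell (7,0): code 0010 → (7.000,0.887)–(7.651,1.000)
cell (7,1): code 0111 → (7.651,1.000)–(8.000,1.102)
cell (7,3): code 1001 → (8.000,3.152)–(7.000,3.413)
cell (8,1): code 0010 → (8.000,1.102)–(8.480,2.000)
cell (8,2): code 0011 → (8.480,2.000)–(8.161,3.000)
cell (8,3): code 0001 → (8.161,3.000)–(8.000,3.152)
total: 10 segments, chained into 1 closed loop(s), length Σ = 7.649586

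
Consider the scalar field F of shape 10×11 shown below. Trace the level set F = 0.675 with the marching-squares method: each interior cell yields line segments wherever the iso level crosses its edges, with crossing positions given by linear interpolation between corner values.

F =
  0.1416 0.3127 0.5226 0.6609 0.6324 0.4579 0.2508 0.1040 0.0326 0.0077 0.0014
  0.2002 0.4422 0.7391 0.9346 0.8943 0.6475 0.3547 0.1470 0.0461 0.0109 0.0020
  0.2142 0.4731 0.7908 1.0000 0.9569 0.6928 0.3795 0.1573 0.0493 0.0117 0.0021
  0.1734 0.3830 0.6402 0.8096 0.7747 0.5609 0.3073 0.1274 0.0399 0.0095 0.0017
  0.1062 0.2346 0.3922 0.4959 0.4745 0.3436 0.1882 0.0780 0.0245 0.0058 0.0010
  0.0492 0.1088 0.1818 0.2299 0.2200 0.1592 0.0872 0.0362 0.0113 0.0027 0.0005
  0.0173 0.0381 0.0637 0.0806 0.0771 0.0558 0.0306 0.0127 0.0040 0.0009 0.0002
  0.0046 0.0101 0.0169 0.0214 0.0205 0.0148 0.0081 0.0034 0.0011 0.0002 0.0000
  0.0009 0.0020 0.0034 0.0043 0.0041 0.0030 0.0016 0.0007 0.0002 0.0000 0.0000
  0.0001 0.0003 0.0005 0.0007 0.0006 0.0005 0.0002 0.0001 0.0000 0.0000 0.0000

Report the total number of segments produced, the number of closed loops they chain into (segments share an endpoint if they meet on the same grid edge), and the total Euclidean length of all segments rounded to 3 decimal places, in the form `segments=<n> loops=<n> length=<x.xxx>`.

segments=14 loops=1 length=10.616

cell (0,1): code 0100 → (0.704,2.000)–(1.000,1.784)
cell (0,2): code 1100 → (0.052,3.000)–(0.704,2.000)
cell (0,3): code 1100 → (0.163,4.000)–(0.052,3.000)
cell (0,4): code 1000 → (1.000,4.889)–(0.163,4.000)
cell (1,1): code 0110 → (1.000,1.784)–(2.000,1.636)
cell (1,4): code 1101 → (1.607,5.000)–(1.000,4.889)
cell (1,5): code 1000 → (2.000,5.057)–(1.607,5.000)
cell (2,1): code 0010 → (2.000,1.636)–(2.769,2.000)
cell (2,2): code 0111 → (2.769,2.000)–(3.000,2.205)
cell (2,4): code 1011 → (3.000,4.466)–(2.135,5.000)
cell (2,5): code 0001 → (2.135,5.000)–(2.000,5.057)
cell (3,2): code 0010 → (3.000,2.205)–(3.429,3.000)
cell (3,3): code 0011 → (3.429,3.000)–(3.332,4.000)
cell (3,4): code 0001 → (3.332,4.000)–(3.000,4.466)
total: 14 segments, chained into 1 closed loop(s), length Σ = 10.615928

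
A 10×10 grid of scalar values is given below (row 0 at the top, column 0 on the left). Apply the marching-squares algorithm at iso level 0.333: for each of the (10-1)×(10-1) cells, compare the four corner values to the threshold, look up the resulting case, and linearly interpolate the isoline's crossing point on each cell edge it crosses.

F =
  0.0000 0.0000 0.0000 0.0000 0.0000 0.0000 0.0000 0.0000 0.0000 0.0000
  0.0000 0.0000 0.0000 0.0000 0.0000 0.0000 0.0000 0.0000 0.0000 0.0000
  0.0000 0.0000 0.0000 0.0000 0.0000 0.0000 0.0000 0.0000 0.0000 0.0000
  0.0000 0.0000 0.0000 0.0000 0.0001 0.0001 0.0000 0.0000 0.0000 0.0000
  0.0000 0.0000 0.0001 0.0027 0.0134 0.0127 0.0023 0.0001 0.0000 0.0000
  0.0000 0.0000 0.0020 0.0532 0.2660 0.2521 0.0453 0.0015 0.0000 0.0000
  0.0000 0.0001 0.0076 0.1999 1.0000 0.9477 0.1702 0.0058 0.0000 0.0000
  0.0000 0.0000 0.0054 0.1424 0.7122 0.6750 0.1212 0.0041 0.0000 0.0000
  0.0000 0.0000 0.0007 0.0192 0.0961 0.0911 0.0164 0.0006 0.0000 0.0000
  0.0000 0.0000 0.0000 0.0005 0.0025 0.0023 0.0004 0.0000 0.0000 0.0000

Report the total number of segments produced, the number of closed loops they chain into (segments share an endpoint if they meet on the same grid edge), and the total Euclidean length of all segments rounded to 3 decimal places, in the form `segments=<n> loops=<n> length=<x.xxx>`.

segments=8 loops=1 length=8.206

cell (5,3): code 0100 → (5.091,4.000)–(6.000,3.166)
cell (5,4): code 1100 → (5.116,5.000)–(5.091,4.000)
cell (5,5): code 1000 → (6.000,5.791)–(5.116,5.000)
cell (6,3): code 0110 → (6.000,3.166)–(7.000,3.335)
cell (6,5): code 1001 → (7.000,5.618)–(6.000,5.791)
cell (7,3): code 0010 → (7.000,3.335)–(7.615,4.000)
cell (7,4): code 0011 → (7.615,4.000)–(7.586,5.000)
cell (7,5): code 0001 → (7.586,5.000)–(7.000,5.618)
total: 8 segments, chained into 1 closed loop(s), length Σ = 8.206201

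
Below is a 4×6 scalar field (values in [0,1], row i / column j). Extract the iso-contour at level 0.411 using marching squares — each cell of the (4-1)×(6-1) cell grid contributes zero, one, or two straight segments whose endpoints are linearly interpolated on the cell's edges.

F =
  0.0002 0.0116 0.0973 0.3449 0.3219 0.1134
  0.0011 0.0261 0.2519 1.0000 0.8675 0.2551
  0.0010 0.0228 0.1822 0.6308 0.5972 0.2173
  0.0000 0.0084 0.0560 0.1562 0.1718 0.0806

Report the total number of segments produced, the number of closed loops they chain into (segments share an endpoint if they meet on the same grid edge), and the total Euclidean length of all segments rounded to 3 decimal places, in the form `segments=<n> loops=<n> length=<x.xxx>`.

segments=8 loops=1 length=7.725

cell (0,2): code 0100 → (0.101,3.000)–(1.000,2.213)
cell (0,3): code 1100 → (0.163,4.000)–(0.101,3.000)
cell (0,4): code 1000 → (1.000,4.745)–(0.163,4.000)
cell (1,2): code 0110 → (1.000,2.213)–(2.000,2.510)
cell (1,4): code 1001 → (2.000,4.490)–(1.000,4.745)
cell (2,2): code 0010 → (2.000,2.510)–(2.463,3.000)
cell (2,3): code 0011 → (2.463,3.000)–(2.438,4.000)
cell (2,4): code 0001 → (2.438,4.000)–(2.000,4.490)
total: 8 segments, chained into 1 closed loop(s), length Σ = 7.724639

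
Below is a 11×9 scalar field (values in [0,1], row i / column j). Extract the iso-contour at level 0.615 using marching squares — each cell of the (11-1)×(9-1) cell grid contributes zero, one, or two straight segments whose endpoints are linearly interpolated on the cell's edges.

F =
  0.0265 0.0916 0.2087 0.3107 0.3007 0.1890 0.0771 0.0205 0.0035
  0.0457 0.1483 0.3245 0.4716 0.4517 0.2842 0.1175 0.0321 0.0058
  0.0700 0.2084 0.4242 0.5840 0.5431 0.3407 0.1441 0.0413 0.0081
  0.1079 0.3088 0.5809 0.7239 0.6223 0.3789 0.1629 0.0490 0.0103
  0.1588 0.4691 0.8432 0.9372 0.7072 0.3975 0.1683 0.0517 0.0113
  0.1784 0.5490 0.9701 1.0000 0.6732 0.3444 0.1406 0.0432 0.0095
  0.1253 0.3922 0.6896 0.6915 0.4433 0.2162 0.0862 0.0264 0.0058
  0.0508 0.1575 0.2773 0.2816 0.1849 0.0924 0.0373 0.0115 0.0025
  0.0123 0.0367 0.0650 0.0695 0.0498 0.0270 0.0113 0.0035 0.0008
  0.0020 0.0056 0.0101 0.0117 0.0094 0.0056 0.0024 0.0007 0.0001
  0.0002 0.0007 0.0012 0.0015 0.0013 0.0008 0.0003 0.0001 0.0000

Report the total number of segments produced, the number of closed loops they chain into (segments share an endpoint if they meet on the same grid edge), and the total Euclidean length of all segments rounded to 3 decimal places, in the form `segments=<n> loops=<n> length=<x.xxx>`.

segments=14 loops=1 length=10.961

cell (2,2): code 0100 → (2.222,3.000)–(3.000,2.238)
cell (2,3): code 1100 → (2.908,4.000)–(2.222,3.000)
cell (2,4): code 1000 → (3.000,4.030)–(2.908,4.000)
cell (3,1): code 0100 → (3.130,2.000)–(4.000,1.390)
cell (3,2): code 1110 → (3.000,2.238)–(3.130,2.000)
cell (3,4): code 1001 → (4.000,4.298)–(3.000,4.030)
cell (4,1): code 0110 → (4.000,1.390)–(5.000,1.157)
cell (4,4): code 1001 → (5.000,4.177)–(4.000,4.298)
cell (5,1): code 0110 → (5.000,1.157)–(6.000,1.749)
cell (5,3): code 1011 → (6.000,3.308)–(5.253,4.000)
cell (5,4): code 0001 → (5.253,4.000)–(5.000,4.177)
cell (6,1): code 0010 → (6.000,1.749)–(6.181,2.000)
cell (6,2): code 0011 → (6.181,2.000)–(6.187,3.000)
cell (6,3): code 0001 → (6.187,3.000)–(6.000,3.308)
total: 14 segments, chained into 1 closed loop(s), length Σ = 10.961022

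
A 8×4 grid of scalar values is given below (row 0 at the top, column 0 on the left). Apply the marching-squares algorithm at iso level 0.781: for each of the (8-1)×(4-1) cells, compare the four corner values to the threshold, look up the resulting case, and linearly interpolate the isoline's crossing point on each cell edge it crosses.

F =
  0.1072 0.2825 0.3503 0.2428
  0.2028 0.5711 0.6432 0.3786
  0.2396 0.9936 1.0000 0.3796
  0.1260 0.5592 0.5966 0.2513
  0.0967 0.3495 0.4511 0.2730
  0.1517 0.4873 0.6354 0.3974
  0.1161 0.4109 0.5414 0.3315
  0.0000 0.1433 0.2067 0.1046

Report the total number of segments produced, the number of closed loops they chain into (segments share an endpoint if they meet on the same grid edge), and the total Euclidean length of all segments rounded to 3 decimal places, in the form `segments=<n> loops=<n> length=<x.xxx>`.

segments=6 loops=1 length=4.505

cell (1,0): code 0100 → (1.497,1.000)–(2.000,0.718)
cell (1,1): code 1100 → (1.386,2.000)–(1.497,1.000)
cell (1,2): code 1000 → (2.000,2.353)–(1.386,2.000)
cell (2,0): code 0010 → (2.000,0.718)–(2.489,1.000)
cell (2,1): code 0011 → (2.489,1.000)–(2.543,2.000)
cell (2,2): code 0001 → (2.543,2.000)–(2.000,2.353)
total: 6 segments, chained into 1 closed loop(s), length Σ = 4.504774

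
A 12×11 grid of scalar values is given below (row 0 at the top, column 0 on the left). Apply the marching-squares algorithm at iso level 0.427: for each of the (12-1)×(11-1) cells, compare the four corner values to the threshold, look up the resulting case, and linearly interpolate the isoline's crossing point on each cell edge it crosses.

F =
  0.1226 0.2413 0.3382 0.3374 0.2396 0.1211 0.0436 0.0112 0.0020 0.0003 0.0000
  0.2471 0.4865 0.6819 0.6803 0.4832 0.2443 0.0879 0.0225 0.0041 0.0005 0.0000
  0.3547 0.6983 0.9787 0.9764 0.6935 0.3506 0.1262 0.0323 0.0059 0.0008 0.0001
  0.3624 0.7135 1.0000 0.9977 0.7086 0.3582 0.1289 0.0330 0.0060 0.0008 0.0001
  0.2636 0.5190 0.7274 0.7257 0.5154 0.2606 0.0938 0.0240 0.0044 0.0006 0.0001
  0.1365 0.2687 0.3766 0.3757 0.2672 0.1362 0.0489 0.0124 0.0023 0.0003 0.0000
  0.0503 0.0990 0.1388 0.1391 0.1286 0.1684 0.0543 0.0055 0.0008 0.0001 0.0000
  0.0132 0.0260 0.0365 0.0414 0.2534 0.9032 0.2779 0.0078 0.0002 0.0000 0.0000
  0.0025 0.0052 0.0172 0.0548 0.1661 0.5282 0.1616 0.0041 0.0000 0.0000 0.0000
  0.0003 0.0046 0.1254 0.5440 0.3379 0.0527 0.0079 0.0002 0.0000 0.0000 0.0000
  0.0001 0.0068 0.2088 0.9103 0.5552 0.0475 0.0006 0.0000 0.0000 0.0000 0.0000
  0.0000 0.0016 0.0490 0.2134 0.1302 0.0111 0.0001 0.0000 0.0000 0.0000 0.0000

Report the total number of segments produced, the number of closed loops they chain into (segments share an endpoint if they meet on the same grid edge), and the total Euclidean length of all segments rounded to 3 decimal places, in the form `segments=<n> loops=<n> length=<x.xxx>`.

cell (0,0): code 0100 → (0.757,1.000)–(1.000,0.751)
cell (0,1): code 1100 → (0.258,2.000)–(0.757,1.000)
cell (0,2): code 1100 → (0.261,3.000)–(0.258,2.000)
cell (0,3): code 1100 → (0.769,4.000)–(0.261,3.000)
cell (0,4): code 1000 → (1.000,4.235)–(0.769,4.000)
cell (1,0): code 0110 → (1.000,0.751)–(2.000,0.210)
cell (1,4): code 1001 → (2.000,4.777)–(1.000,4.235)
cell (2,0): code 0110 → (2.000,0.210)–(3.000,0.184)
cell (2,4): code 1001 → (3.000,4.804)–(2.000,4.777)
cell (3,0): code 0110 → (3.000,0.184)–(4.000,0.640)
cell (3,4): code 1001 → (4.000,4.347)–(3.000,4.804)
cell (4,0): code 0010 → (4.000,0.640)–(4.368,1.000)
cell (4,1): code 0011 → (4.368,1.000)–(4.856,2.000)
cell (4,2): code 0011 → (4.856,2.000)–(4.853,3.000)
cell (4,3): code 0011 → (4.853,3.000)–(4.356,4.000)
cell (4,4): code 0001 → (4.356,4.000)–(4.000,4.347)
cell (6,4): code 0100 → (6.352,5.000)–(7.000,4.267)
cell (6,5): code 1000 → (7.000,5.762)–(6.352,5.000)
cell (7,4): code 0110 → (7.000,4.267)–(8.000,4.721)
cell (7,5): code 1001 → (8.000,5.276)–(7.000,5.762)
cell (8,2): code 0100 → (8.761,3.000)–(9.000,2.720)
cell (8,3): code 1000 → (9.000,3.568)–(8.761,3.000)
cell (8,4): code 0010 → (8.000,4.721)–(8.213,5.000)
cell (8,5): code 0001 → (8.213,5.000)–(8.000,5.276)
cell (9,2): code 0110 → (9.000,2.720)–(10.000,2.311)
cell (9,3): code 1101 → (9.410,4.000)–(9.000,3.568)
cell (9,4): code 1000 → (10.000,4.253)–(9.410,4.000)
cell (10,2): code 0010 → (10.000,2.311)–(10.693,3.000)
cell (10,3): code 0011 → (10.693,3.000)–(10.302,4.000)
cell (10,4): code 0001 → (10.302,4.000)–(10.000,4.253)
total: 30 segments, chained into 3 closed loop(s), length Σ = 25.265923

segments=30 loops=3 length=25.266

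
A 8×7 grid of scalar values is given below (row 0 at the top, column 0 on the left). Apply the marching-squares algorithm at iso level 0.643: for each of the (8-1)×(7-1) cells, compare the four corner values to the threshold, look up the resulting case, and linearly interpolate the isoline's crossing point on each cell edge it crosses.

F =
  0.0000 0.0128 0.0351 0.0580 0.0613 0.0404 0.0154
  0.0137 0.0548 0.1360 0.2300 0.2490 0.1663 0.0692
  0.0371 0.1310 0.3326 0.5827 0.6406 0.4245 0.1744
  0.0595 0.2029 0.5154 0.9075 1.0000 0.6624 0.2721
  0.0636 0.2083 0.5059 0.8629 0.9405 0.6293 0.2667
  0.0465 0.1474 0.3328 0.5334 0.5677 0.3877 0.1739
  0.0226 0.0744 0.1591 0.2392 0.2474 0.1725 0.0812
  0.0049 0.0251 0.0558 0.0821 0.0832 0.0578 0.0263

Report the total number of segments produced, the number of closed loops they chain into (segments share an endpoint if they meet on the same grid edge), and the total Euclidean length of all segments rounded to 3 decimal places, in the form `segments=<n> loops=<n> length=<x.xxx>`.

segments=10 loops=1 length=8.690

cell (2,2): code 0100 → (2.186,3.000)–(3.000,2.325)
cell (2,3): code 1100 → (2.007,4.000)–(2.186,3.000)
cell (2,4): code 1100 → (2.918,5.000)–(2.007,4.000)
cell (2,5): code 1000 → (3.000,5.050)–(2.918,5.000)
cell (3,2): code 0110 → (3.000,2.325)–(4.000,2.384)
cell (3,4): code 1011 → (4.000,4.956)–(3.586,5.000)
cell (3,5): code 0001 → (3.586,5.000)–(3.000,5.050)
cell (4,2): code 0010 → (4.000,2.384)–(4.667,3.000)
cell (4,3): code 0011 → (4.667,3.000)–(4.798,4.000)
cell (4,4): code 0001 → (4.798,4.000)–(4.000,4.956)
total: 10 segments, chained into 1 closed loop(s), length Σ = 8.690231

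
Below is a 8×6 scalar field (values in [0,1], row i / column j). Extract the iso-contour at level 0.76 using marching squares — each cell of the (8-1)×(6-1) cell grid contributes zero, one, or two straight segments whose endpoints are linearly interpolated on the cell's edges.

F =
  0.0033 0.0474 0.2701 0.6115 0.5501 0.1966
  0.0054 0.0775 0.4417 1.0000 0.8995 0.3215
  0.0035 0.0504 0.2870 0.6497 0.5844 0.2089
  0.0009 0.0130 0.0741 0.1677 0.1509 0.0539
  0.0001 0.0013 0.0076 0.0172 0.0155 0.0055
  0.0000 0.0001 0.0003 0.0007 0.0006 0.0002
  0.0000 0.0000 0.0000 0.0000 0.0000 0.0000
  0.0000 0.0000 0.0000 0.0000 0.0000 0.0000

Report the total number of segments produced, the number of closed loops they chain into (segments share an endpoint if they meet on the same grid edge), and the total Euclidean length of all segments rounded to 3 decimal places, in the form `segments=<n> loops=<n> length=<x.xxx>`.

segments=6 loops=1 length=4.585

cell (0,2): code 0100 → (0.382,3.000)–(1.000,2.570)
cell (0,3): code 1100 → (0.601,4.000)–(0.382,3.000)
cell (0,4): code 1000 → (1.000,4.241)–(0.601,4.000)
cell (1,2): code 0010 → (1.000,2.570)–(1.685,3.000)
cell (1,3): code 0011 → (1.685,3.000)–(1.443,4.000)
cell (1,4): code 0001 → (1.443,4.000)–(1.000,4.241)
total: 6 segments, chained into 1 closed loop(s), length Σ = 4.584752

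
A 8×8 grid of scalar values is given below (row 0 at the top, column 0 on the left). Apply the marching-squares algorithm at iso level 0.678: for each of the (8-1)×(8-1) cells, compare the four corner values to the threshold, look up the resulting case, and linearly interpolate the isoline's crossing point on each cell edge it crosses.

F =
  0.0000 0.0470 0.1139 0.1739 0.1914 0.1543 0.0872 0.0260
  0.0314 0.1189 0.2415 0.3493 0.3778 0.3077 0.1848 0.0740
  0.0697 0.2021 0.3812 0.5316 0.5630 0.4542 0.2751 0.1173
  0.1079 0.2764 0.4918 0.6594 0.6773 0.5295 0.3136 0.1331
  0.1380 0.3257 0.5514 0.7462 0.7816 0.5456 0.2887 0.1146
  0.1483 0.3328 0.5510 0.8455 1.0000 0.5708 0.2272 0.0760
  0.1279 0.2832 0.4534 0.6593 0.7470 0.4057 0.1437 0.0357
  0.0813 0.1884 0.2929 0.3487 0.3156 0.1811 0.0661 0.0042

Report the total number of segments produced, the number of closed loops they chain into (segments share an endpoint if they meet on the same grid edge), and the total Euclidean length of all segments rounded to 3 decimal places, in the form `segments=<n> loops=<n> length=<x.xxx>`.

segments=10 loops=1 length=8.539

cell (3,2): code 0100 → (3.214,3.000)–(4.000,2.650)
cell (3,3): code 1100 → (3.007,4.000)–(3.214,3.000)
cell (3,4): code 1000 → (4.000,4.439)–(3.007,4.000)
cell (4,2): code 0110 → (4.000,2.650)–(5.000,2.431)
cell (4,4): code 1001 → (5.000,4.750)–(4.000,4.439)
cell (5,2): code 0010 → (5.000,2.431)–(5.900,3.000)
cell (5,3): code 0111 → (5.900,3.000)–(6.000,3.213)
cell (5,4): code 1001 → (6.000,4.202)–(5.000,4.750)
cell (6,3): code 0010 → (6.000,3.213)–(6.160,4.000)
cell (6,4): code 0001 → (6.160,4.000)–(6.000,4.202)
total: 10 segments, chained into 1 closed loop(s), length Σ = 8.539394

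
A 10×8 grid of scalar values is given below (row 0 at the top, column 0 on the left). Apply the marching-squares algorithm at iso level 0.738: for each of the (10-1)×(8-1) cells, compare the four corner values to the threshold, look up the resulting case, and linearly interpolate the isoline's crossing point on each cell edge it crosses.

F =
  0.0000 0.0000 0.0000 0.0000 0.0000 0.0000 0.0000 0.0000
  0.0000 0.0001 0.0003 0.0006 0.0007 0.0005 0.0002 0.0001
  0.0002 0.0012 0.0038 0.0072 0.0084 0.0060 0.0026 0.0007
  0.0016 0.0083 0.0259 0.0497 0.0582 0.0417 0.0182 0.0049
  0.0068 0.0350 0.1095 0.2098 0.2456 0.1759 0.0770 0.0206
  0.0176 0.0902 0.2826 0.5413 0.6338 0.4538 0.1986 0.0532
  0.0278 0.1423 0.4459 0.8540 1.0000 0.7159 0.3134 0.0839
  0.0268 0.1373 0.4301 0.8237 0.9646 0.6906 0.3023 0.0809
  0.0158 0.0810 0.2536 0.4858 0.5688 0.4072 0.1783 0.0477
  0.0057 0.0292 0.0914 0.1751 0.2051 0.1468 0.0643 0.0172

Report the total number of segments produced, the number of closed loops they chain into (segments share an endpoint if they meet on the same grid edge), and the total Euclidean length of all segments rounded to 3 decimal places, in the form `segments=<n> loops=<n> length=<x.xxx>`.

cell (5,2): code 0100 → (5.629,3.000)–(6.000,2.716)
cell (5,3): code 1100 → (5.285,4.000)–(5.629,3.000)
cell (5,4): code 1000 → (6.000,4.922)–(5.285,4.000)
cell (6,2): code 0110 → (6.000,2.716)–(7.000,2.782)
cell (6,4): code 1001 → (7.000,4.827)–(6.000,4.922)
cell (7,2): code 0010 → (7.000,2.782)–(7.254,3.000)
cell (7,3): code 0011 → (7.254,3.000)–(7.573,4.000)
cell (7,4): code 0001 → (7.573,4.000)–(7.000,4.827)
total: 8 segments, chained into 1 closed loop(s), length Σ = 7.088662

segments=8 loops=1 length=7.089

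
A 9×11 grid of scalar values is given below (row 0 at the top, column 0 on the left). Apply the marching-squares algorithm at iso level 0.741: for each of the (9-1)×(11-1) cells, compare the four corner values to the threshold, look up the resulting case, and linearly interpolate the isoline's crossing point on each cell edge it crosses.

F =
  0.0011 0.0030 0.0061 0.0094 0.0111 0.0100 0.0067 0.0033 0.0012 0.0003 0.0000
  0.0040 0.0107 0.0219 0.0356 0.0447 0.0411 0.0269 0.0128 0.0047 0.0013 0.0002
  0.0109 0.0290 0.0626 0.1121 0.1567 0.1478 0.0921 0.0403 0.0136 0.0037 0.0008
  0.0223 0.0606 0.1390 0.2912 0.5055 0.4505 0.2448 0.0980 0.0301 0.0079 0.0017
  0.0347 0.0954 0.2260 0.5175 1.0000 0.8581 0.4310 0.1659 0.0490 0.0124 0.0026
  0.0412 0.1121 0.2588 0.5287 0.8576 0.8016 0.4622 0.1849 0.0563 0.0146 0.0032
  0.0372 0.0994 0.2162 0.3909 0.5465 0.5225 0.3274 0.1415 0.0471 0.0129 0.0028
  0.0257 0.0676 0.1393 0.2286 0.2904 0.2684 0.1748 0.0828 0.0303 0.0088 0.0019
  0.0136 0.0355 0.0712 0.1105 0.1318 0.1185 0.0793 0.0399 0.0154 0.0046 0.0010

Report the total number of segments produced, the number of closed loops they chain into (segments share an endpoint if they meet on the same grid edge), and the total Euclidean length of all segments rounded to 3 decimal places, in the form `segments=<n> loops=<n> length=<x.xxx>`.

segments=8 loops=1 length=6.005

cell (3,3): code 0100 → (3.476,4.000)–(4.000,3.463)
cell (3,4): code 1100 → (3.713,5.000)–(3.476,4.000)
cell (3,5): code 1000 → (4.000,5.274)–(3.713,5.000)
cell (4,3): code 0110 → (4.000,3.463)–(5.000,3.645)
cell (4,5): code 1001 → (5.000,5.179)–(4.000,5.274)
cell (5,3): code 0010 → (5.000,3.645)–(5.375,4.000)
cell (5,4): code 0011 → (5.375,4.000)–(5.217,5.000)
cell (5,5): code 0001 → (5.217,5.000)–(5.000,5.179)
total: 8 segments, chained into 1 closed loop(s), length Σ = 6.005088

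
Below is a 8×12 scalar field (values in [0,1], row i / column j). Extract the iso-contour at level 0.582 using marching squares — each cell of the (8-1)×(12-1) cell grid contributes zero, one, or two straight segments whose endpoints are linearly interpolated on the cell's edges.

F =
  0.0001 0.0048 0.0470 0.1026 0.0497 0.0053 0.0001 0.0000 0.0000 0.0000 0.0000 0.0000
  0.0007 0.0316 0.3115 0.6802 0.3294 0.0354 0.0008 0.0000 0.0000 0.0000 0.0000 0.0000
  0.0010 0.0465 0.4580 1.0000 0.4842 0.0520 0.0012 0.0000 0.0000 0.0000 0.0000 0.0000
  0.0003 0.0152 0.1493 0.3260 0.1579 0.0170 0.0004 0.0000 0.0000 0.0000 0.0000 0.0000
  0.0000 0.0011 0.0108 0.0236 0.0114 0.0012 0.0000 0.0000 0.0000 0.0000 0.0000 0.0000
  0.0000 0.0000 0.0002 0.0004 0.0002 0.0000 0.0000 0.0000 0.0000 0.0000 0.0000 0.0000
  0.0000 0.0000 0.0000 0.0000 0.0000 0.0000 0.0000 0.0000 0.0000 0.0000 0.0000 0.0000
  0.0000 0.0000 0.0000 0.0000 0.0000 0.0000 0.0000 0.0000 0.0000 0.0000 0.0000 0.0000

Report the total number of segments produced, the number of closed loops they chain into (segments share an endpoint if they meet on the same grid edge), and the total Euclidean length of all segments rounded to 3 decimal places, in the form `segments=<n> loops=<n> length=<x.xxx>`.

cell (0,2): code 0100 → (0.830,3.000)–(1.000,2.734)
cell (0,3): code 1000 → (1.000,3.280)–(0.830,3.000)
cell (1,2): code 0110 → (1.000,2.734)–(2.000,2.229)
cell (1,3): code 1001 → (2.000,3.810)–(1.000,3.280)
cell (2,2): code 0010 → (2.000,2.229)–(2.620,3.000)
cell (2,3): code 0001 → (2.620,3.000)–(2.000,3.810)
total: 6 segments, chained into 1 closed loop(s), length Σ = 4.905815

segments=6 loops=1 length=4.906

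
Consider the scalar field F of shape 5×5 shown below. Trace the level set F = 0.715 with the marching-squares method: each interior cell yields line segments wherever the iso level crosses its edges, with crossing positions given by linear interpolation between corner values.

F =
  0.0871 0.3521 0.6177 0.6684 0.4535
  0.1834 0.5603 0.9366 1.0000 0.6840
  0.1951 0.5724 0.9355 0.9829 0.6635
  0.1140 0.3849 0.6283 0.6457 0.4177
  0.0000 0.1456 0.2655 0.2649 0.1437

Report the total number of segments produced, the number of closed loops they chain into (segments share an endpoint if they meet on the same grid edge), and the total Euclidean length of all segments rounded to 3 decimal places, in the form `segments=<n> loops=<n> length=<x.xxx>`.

cell (0,1): code 0100 → (0.305,2.000)–(1.000,1.411)
cell (0,2): code 1100 → (0.141,3.000)–(0.305,2.000)
cell (0,3): code 1000 → (1.000,3.902)–(0.141,3.000)
cell (1,1): code 0110 → (1.000,1.411)–(2.000,1.393)
cell (1,3): code 1001 → (2.000,3.839)–(1.000,3.902)
cell (2,1): code 0010 → (2.000,1.393)–(2.718,2.000)
cell (2,2): code 0011 → (2.718,2.000)–(2.794,3.000)
cell (2,3): code 0001 → (2.794,3.000)–(2.000,3.839)
total: 8 segments, chained into 1 closed loop(s), length Σ = 8.270749

segments=8 loops=1 length=8.271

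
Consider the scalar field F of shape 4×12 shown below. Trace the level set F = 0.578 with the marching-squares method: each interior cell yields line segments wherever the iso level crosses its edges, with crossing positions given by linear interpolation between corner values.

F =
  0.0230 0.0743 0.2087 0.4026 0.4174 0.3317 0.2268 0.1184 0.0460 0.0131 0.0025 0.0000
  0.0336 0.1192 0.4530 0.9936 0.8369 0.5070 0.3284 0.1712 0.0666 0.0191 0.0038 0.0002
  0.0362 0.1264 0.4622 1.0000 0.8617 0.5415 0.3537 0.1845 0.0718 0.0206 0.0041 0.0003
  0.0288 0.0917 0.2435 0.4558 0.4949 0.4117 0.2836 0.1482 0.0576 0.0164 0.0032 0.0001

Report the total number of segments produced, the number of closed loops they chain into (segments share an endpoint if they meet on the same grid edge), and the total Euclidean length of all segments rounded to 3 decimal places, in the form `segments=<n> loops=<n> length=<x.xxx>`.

segments=8 loops=1 length=8.329

cell (0,2): code 0100 → (0.297,3.000)–(1.000,2.231)
cell (0,3): code 1100 → (0.383,4.000)–(0.297,3.000)
cell (0,4): code 1000 → (1.000,4.785)–(0.383,4.000)
cell (1,2): code 0110 → (1.000,2.231)–(2.000,2.215)
cell (1,4): code 1001 → (2.000,4.886)–(1.000,4.785)
cell (2,2): code 0010 → (2.000,2.215)–(2.775,3.000)
cell (2,3): code 0011 → (2.775,3.000)–(2.773,4.000)
cell (2,4): code 0001 → (2.773,4.000)–(2.000,4.886)
total: 8 segments, chained into 1 closed loop(s), length Σ = 8.328512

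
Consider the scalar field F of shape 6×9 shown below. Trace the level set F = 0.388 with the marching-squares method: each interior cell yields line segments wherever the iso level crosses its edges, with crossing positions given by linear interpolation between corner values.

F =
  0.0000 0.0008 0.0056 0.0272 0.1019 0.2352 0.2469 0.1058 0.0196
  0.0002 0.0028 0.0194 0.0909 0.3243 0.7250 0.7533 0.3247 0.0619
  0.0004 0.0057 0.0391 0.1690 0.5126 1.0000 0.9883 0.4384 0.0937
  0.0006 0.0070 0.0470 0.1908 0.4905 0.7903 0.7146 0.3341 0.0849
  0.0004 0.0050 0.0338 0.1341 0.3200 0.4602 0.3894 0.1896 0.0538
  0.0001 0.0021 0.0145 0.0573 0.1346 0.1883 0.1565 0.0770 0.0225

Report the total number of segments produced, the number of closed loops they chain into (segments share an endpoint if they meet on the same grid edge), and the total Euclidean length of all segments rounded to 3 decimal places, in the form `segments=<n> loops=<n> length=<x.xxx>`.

cell (0,4): code 0100 → (0.312,5.000)–(1.000,4.159)
cell (0,5): code 1100 → (0.279,6.000)–(0.312,5.000)
cell (0,6): code 1000 → (1.000,6.852)–(0.279,6.000)
cell (1,3): code 0100 → (1.338,4.000)–(2.000,3.637)
cell (1,4): code 1110 → (1.000,4.159)–(1.338,4.000)
cell (1,6): code 1101 → (1.557,7.000)–(1.000,6.852)
cell (1,7): code 1000 → (2.000,7.146)–(1.557,7.000)
cell (2,3): code 0110 → (2.000,3.637)–(3.000,3.658)
cell (2,6): code 1011 → (3.000,6.858)–(2.483,7.000)
cell (2,7): code 0001 → (2.483,7.000)–(2.000,7.146)
cell (3,3): code 0010 → (3.000,3.658)–(3.601,4.000)
cell (3,4): code 0111 → (3.601,4.000)–(4.000,4.485)
cell (3,6): code 1001 → (4.000,6.007)–(3.000,6.858)
cell (4,4): code 0010 → (4.000,4.485)–(4.266,5.000)
cell (4,5): code 0011 → (4.266,5.000)–(4.006,6.000)
cell (4,6): code 0001 → (4.006,6.000)–(4.000,6.007)
total: 16 segments, chained into 1 closed loop(s), length Σ = 11.670436

segments=16 loops=1 length=11.670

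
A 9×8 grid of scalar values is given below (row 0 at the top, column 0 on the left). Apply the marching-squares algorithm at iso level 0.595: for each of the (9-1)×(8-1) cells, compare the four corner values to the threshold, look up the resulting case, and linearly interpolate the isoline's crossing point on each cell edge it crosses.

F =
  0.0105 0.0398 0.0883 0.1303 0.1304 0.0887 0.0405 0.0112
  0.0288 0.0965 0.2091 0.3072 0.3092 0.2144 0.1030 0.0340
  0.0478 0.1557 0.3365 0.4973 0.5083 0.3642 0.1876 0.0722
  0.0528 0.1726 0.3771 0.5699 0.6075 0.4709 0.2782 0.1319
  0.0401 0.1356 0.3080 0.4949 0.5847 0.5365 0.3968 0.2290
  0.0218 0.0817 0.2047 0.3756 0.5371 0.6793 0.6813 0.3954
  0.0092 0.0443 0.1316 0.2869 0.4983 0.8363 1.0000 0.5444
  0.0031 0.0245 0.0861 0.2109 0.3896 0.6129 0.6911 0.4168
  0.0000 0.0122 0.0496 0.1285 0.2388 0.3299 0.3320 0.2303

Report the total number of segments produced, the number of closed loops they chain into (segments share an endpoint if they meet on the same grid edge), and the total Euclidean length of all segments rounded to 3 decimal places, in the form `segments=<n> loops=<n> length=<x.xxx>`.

segments=14 loops=2 length=10.063

cell (2,3): code 0100 → (2.874,4.000)–(3.000,3.668)
cell (2,4): code 1000 → (3.000,4.092)–(2.874,4.000)
cell (3,3): code 0010 → (3.000,3.668)–(3.548,4.000)
cell (3,4): code 0001 → (3.548,4.000)–(3.000,4.092)
cell (4,4): code 0100 → (4.410,5.000)–(5.000,4.407)
cell (4,5): code 1100 → (4.697,6.000)–(4.410,5.000)
cell (4,6): code 1000 → (5.000,6.302)–(4.697,6.000)
cell (5,4): code 0110 → (5.000,4.407)–(6.000,4.286)
cell (5,6): code 1001 → (6.000,6.889)–(5.000,6.302)
cell (6,4): code 0110 → (6.000,4.286)–(7.000,4.920)
cell (6,6): code 1001 → (7.000,6.350)–(6.000,6.889)
cell (7,4): code 0010 → (7.000,4.920)–(7.063,5.000)
cell (7,5): code 0011 → (7.063,5.000)–(7.268,6.000)
cell (7,6): code 0001 → (7.268,6.000)–(7.000,6.350)
total: 14 segments, chained into 2 closed loop(s), length Σ = 10.063447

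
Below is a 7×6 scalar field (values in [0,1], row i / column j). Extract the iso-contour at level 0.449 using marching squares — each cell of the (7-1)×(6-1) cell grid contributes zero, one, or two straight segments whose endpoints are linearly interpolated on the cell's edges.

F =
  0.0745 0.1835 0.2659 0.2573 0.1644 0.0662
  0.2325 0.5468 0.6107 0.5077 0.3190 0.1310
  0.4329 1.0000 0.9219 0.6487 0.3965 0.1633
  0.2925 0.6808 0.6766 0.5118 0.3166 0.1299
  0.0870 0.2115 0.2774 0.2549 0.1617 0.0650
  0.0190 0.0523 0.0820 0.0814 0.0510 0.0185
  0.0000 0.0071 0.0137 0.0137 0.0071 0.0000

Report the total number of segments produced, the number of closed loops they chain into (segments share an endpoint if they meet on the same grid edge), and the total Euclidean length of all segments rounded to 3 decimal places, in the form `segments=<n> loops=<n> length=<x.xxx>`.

segments=12 loops=1 length=10.562

cell (0,0): code 0100 → (0.731,1.000)–(1.000,0.689)
cell (0,1): code 1100 → (0.531,2.000)–(0.731,1.000)
cell (0,2): code 1100 → (0.766,3.000)–(0.531,2.000)
cell (0,3): code 1000 → (1.000,3.311)–(0.766,3.000)
cell (1,0): code 0110 → (1.000,0.689)–(2.000,0.028)
cell (1,3): code 1001 → (2.000,3.792)–(1.000,3.311)
cell (2,0): code 0110 → (2.000,0.028)–(3.000,0.403)
cell (2,3): code 1001 → (3.000,3.322)–(2.000,3.792)
cell (3,0): code 0010 → (3.000,0.403)–(3.494,1.000)
cell (3,1): code 0011 → (3.494,1.000)–(3.570,2.000)
cell (3,2): code 0011 → (3.570,2.000)–(3.244,3.000)
cell (3,3): code 0001 → (3.244,3.000)–(3.000,3.322)
total: 12 segments, chained into 1 closed loop(s), length Σ = 10.562167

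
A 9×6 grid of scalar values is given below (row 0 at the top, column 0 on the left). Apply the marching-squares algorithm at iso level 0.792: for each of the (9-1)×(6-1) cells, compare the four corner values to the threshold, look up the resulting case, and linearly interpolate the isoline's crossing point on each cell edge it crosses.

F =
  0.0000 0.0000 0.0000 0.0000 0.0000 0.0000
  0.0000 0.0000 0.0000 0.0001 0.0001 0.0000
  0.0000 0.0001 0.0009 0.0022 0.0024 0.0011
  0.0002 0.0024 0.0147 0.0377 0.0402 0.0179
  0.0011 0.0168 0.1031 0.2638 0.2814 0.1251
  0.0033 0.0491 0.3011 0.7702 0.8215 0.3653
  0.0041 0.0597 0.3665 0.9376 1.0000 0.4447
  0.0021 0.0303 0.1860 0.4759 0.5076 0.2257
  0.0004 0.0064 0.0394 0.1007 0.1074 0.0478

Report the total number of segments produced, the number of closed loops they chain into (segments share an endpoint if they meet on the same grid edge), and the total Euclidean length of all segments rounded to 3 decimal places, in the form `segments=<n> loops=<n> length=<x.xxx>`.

segments=8 loops=1 length=5.036

cell (4,3): code 0100 → (4.945,4.000)–(5.000,3.425)
cell (4,4): code 1000 → (5.000,4.065)–(4.945,4.000)
cell (5,2): code 0100 → (5.130,3.000)–(6.000,2.745)
cell (5,3): code 1110 → (5.000,3.425)–(5.130,3.000)
cell (5,4): code 1001 → (6.000,4.375)–(5.000,4.065)
cell (6,2): code 0010 → (6.000,2.745)–(6.315,3.000)
cell (6,3): code 0011 → (6.315,3.000)–(6.422,4.000)
cell (6,4): code 0001 → (6.422,4.000)–(6.000,4.375)
total: 8 segments, chained into 1 closed loop(s), length Σ = 5.035838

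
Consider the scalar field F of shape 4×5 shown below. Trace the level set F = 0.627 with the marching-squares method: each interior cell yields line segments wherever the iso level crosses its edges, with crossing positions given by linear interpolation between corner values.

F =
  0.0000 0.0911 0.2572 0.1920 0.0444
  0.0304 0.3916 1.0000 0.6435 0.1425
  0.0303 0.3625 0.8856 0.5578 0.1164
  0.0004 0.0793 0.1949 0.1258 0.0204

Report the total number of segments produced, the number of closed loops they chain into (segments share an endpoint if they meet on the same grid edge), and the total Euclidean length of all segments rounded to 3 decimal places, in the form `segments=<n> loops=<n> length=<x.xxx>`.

cell (0,1): code 0100 → (0.498,2.000)–(1.000,1.387)
cell (0,2): code 1100 → (0.963,3.000)–(0.498,2.000)
cell (0,3): code 1000 → (1.000,3.033)–(0.963,3.000)
cell (1,1): code 0110 → (1.000,1.387)–(2.000,1.506)
cell (1,2): code 1011 → (2.000,2.789)–(1.193,3.000)
cell (1,3): code 0001 → (1.193,3.000)–(1.000,3.033)
cell (2,1): code 0010 → (2.000,1.506)–(2.374,2.000)
cell (2,2): code 0001 → (2.374,2.000)–(2.000,2.789)
total: 8 segments, chained into 1 closed loop(s), length Σ = 5.475089

segments=8 loops=1 length=5.475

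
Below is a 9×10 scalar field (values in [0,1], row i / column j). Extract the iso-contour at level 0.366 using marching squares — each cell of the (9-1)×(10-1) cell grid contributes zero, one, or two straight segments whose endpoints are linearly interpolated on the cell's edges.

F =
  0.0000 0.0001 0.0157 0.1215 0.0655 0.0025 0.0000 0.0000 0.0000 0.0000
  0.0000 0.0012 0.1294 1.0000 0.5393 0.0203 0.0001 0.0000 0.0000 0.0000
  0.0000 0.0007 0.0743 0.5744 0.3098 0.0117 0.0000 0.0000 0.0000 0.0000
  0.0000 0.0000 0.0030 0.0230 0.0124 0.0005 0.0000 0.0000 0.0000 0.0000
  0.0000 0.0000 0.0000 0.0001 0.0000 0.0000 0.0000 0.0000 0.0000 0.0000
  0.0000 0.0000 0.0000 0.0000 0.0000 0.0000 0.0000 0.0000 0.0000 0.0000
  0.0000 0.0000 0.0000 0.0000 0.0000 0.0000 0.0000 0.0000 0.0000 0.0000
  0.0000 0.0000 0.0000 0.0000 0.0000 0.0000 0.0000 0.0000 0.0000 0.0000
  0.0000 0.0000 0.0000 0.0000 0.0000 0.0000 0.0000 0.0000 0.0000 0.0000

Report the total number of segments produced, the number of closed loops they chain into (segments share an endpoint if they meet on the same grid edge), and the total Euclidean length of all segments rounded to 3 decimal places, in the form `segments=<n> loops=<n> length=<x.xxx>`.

segments=8 loops=1 length=6.215

cell (0,2): code 0100 → (0.278,3.000)–(1.000,2.272)
cell (0,3): code 1100 → (0.634,4.000)–(0.278,3.000)
cell (0,4): code 1000 → (1.000,4.334)–(0.634,4.000)
cell (1,2): code 0110 → (1.000,2.272)–(2.000,2.583)
cell (1,3): code 1011 → (2.000,3.788)–(1.755,4.000)
cell (1,4): code 0001 → (1.755,4.000)–(1.000,4.334)
cell (2,2): code 0010 → (2.000,2.583)–(2.378,3.000)
cell (2,3): code 0001 → (2.378,3.000)–(2.000,3.788)
total: 8 segments, chained into 1 closed loop(s), length Σ = 6.215349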